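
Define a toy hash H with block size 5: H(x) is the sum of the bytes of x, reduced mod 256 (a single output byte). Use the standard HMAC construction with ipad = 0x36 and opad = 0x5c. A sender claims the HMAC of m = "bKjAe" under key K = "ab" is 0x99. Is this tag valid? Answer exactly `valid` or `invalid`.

valid

Key "ab" = 61 62 is 2 bytes ≤ B = 5; zero-pad to 5 bytes: K' = 61 62 00 00 00.
K' ⊕ ipad = 57 54 36 36 36; K' ⊕ opad = 3d 3e 5c 5c 5c.
Inner hash: sum = 87+84+54+54+54+98+75+106+65+101 = 778; mod 256 = 10 → 0a.
Outer hash (recomputed tag): sum = 61+62+92+92+92+10 = 409; mod 256 = 153 → 99.
Recomputed tag = 99; claimed = 99 → match.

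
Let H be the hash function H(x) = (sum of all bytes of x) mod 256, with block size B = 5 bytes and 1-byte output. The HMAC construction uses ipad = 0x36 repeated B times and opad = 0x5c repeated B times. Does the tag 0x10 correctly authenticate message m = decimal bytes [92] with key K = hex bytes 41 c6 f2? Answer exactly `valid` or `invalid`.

Key hex bytes 41 c6 f2 is 3 bytes ≤ B = 5; zero-pad to 5 bytes: K' = 41 c6 f2 00 00.
K' ⊕ ipad = 77 f0 c4 36 36; K' ⊕ opad = 1d 9a ae 5c 5c.
Inner hash: sum = 119+240+196+54+54+92 = 755; mod 256 = 243 → f3.
Outer hash (recomputed tag): sum = 29+154+174+92+92+243 = 784; mod 256 = 16 → 10.
Recomputed tag = 10; claimed = 10 → match.

valid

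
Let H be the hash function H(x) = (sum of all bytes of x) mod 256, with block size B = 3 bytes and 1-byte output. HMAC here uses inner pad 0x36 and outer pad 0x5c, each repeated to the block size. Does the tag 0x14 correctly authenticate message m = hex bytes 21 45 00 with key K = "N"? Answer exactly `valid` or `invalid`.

valid

Key "N" = 4e is 1 byte ≤ B = 3; zero-pad to 3 bytes: K' = 4e 00 00.
K' ⊕ ipad = 78 36 36; K' ⊕ opad = 12 5c 5c.
Inner hash: sum = 120+54+54+33+69+0 = 330; mod 256 = 74 → 4a.
Outer hash (recomputed tag): sum = 18+92+92+74 = 276; mod 256 = 20 → 14.
Recomputed tag = 14; claimed = 14 → match.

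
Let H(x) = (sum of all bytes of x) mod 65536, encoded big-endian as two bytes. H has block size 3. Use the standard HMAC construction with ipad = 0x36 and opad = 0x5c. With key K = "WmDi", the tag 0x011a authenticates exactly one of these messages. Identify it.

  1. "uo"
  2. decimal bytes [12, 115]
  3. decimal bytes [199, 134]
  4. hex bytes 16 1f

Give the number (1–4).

Key "WmDi" = 57 6d 44 69 is 4 bytes > B = 3, so hash it first: H(key) = 01 71, then zero-pad to 3 bytes: K' = 01 71 00.
K' ⊕ ipad = 37 47 36; K' ⊕ opad = 5d 2d 5c.
m1: inner = H(37 47 36 75 6f) = 01 98; tag = H(5d 2d 5c 01 98) = 017f
m2: inner = H(37 47 36 0c 73) = 01 33; tag = H(5d 2d 5c 01 33) = 011a ← matches
m3: inner = H(37 47 36 c7 86) = 02 01; tag = H(5d 2d 5c 02 01) = 00e9
m4: inner = H(37 47 36 16 1f) = 00 e9; tag = H(5d 2d 5c 00 e9) = 01cf

2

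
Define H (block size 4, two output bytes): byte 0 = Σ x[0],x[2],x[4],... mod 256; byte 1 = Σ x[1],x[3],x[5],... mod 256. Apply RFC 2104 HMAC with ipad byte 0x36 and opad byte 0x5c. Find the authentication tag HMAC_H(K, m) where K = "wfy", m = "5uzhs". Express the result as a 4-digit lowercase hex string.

Key "wfy" = 77 66 79 is 3 bytes ≤ B = 4; zero-pad to 4 bytes: K' = 77 66 79 00.
K' ⊕ ipad = 41 50 4f 36.  K' ⊕ opad = 2b 3a 25 5c.
Inner input = (K'⊕ipad) ∥ m = 41 50 4f 36 ∥ 35 75 7a 68 73.
Inner hash: even-index sum = 434 mod 256 = 178; odd-index sum = 355 mod 256 = 99 → b2 63.
Outer input = (K'⊕opad) ∥ inner = 2b 3a 25 5c ∥ b2 63.
Outer hash (tag): even-index sum = 258 mod 256 = 2; odd-index sum = 249 mod 256 = 249 → 02 f9.

02f9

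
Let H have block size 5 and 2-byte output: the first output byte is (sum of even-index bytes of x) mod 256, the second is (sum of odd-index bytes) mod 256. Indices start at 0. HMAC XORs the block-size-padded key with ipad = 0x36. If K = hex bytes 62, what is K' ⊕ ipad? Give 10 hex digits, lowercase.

Key hex bytes 62 is 1 byte ≤ B = 5; zero-pad to 5 bytes: K' = 62 00 00 00 00.
XOR each byte with 0x36: 62⊕36=54, 00⊕36=36, 00⊕36=36, 00⊕36=36, 00⊕36=36.

5436363636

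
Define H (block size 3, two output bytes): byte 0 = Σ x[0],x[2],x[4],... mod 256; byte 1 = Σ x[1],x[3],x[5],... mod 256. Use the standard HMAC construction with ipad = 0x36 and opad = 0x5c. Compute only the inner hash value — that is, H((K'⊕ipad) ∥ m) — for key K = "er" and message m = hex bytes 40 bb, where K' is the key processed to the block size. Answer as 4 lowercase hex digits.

Key "er" = 65 72 is 2 bytes ≤ B = 3; zero-pad to 3 bytes: K' = 65 72 00.
K' ⊕ ipad = 53 44 36.
Inner input = 53 44 36 ∥ 40 bb.
Inner hash: even-index sum = 324 mod 256 = 68; odd-index sum = 132 mod 256 = 132 → 44 84.

4484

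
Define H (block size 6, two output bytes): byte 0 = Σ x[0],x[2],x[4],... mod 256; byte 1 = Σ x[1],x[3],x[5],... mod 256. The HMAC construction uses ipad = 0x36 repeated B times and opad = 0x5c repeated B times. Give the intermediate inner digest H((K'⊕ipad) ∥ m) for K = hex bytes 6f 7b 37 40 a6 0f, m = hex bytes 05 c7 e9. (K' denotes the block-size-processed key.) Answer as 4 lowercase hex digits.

Key hex bytes 6f 7b 37 40 a6 0f is exactly B = 6 bytes: K' = 6f 7b 37 40 a6 0f.
K' ⊕ ipad = 59 4d 01 76 90 39.
Inner input = 59 4d 01 76 90 39 ∥ 05 c7 e9.
Inner hash: even-index sum = 472 mod 256 = 216; odd-index sum = 451 mod 256 = 195 → d8 c3.

d8c3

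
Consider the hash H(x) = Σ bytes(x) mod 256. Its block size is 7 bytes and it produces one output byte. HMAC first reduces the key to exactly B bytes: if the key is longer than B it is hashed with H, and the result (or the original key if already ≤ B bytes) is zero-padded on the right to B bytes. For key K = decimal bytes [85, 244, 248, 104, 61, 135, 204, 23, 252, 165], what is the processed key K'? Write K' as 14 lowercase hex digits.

f1000000000000

|K| = 10 > B = 7, so first hash the key.
H(K): sum = 85+244+248+104+61+135+204+23+252+165 = 1521; mod 256 = 241 → f1.
Zero-pad H(K) = f1 to 7 bytes: K' = f1 00 00 00 00 00 00.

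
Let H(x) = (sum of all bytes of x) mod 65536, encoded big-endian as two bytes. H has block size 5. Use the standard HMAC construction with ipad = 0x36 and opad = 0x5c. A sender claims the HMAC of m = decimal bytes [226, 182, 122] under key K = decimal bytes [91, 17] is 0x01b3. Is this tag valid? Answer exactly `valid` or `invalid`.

Key decimal bytes [91, 17] = 5b 11 is 2 bytes ≤ B = 5; zero-pad to 5 bytes: K' = 5b 11 00 00 00.
K' ⊕ ipad = 6d 27 36 36 36; K' ⊕ opad = 07 4d 5c 5c 5c.
Inner hash: sum = 109+39+54+54+54+226+182+122 = 840 → 03 48.
Outer hash (recomputed tag): sum = 7+77+92+92+92+3+72 = 435 → 01 b3.
Recomputed tag = 01b3; claimed = 01b3 → match.

valid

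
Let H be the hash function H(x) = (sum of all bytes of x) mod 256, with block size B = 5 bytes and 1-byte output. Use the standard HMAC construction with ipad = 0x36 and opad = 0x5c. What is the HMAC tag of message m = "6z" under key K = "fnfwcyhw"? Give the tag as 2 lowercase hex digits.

82

Key "fnfwcyhw" = 66 6e 66 77 63 79 68 77 is 8 bytes > B = 5, so hash it first: H(key) = 6c, then zero-pad to 5 bytes: K' = 6c 00 00 00 00.
K' ⊕ ipad = 5a 36 36 36 36.  K' ⊕ opad = 30 5c 5c 5c 5c.
Inner input = (K'⊕ipad) ∥ m = 5a 36 36 36 36 ∥ 36 7a.
Inner hash: sum = 90+54+54+54+54+54+122 = 482; mod 256 = 226 → e2.
Outer input = (K'⊕opad) ∥ inner = 30 5c 5c 5c 5c ∥ e2.
Outer hash (tag): sum = 48+92+92+92+92+226 = 642; mod 256 = 130 → 82.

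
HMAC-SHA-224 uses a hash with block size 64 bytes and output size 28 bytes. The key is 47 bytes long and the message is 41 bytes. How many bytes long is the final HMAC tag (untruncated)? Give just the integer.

28

The tag is one SHA-224 digest: 28 bytes.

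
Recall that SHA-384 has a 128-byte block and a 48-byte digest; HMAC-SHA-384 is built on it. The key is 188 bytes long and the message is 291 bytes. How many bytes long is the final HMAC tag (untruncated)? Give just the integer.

48

The tag is one SHA-384 digest: 48 bytes.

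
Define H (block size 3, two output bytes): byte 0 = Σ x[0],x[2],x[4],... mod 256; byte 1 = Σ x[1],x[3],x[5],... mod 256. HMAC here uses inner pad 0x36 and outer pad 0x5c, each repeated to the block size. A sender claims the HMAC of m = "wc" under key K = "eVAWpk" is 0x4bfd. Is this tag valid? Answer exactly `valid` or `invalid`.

valid

Key "eVAWpk" = 65 56 41 57 70 6b is 6 bytes > B = 3, so hash it first: H(key) = 16 18, then zero-pad to 3 bytes: K' = 16 18 00.
K' ⊕ ipad = 20 2e 36; K' ⊕ opad = 4a 44 5c.
Inner hash: even-index sum = 185 mod 256 = 185; odd-index sum = 165 mod 256 = 165 → b9 a5.
Outer hash (recomputed tag): even-index sum = 331 mod 256 = 75; odd-index sum = 253 mod 256 = 253 → 4b fd.
Recomputed tag = 4bfd; claimed = 4bfd → match.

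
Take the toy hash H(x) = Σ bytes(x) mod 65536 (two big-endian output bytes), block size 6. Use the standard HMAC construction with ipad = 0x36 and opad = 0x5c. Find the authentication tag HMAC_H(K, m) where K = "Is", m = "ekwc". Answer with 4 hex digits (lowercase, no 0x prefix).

Key "Is" = 49 73 is 2 bytes ≤ B = 6; zero-pad to 6 bytes: K' = 49 73 00 00 00 00.
K' ⊕ ipad = 7f 45 36 36 36 36.  K' ⊕ opad = 15 2f 5c 5c 5c 5c.
Inner input = (K'⊕ipad) ∥ m = 7f 45 36 36 36 36 ∥ 65 6b 77 63.
Inner hash: sum = 127+69+54+54+54+54+101+107+119+99 = 838 → 03 46.
Outer input = (K'⊕opad) ∥ inner = 15 2f 5c 5c 5c 5c ∥ 03 46.
Outer hash (tag): sum = 21+47+92+92+92+92+3+70 = 509 → 01 fd.

01fd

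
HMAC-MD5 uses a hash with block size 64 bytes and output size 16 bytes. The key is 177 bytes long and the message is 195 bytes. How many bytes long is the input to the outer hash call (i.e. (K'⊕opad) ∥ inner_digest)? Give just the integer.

Key is 177 > 64 bytes, so it is hashed to 16 bytes then zero-padded to 64: |K'| = 64.
Outer input = (K'⊕opad) ∥ H(inner) → 64 + 16 = 80 bytes.

80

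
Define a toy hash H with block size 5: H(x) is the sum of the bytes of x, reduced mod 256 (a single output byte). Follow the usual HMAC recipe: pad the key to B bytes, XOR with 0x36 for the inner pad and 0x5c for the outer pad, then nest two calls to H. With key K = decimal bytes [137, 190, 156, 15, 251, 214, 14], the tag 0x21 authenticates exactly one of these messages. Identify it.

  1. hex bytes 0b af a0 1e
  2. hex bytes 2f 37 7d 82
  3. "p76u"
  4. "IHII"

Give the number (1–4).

2

Key decimal bytes [137, 190, 156, 15, 251, 214, 14] = 89 be 9c 0f fb d6 0e is 7 bytes > B = 5, so hash it first: H(key) = d1, then zero-pad to 5 bytes: K' = d1 00 00 00 00.
K' ⊕ ipad = e7 36 36 36 36; K' ⊕ opad = 8d 5c 5c 5c 5c.
m1: inner = H(e7 36 36 36 36 0b af a0 1e) = 37; tag = H(8d 5c 5c 5c 5c 37) = 34
m2: inner = H(e7 36 36 36 36 2f 37 7d 82) = 24; tag = H(8d 5c 5c 5c 5c 24) = 21 ← matches
m3: inner = H(e7 36 36 36 36 70 37 36 75) = 11; tag = H(8d 5c 5c 5c 5c 11) = 0e
m4: inner = H(e7 36 36 36 36 49 48 49 49) = e2; tag = H(8d 5c 5c 5c 5c e2) = df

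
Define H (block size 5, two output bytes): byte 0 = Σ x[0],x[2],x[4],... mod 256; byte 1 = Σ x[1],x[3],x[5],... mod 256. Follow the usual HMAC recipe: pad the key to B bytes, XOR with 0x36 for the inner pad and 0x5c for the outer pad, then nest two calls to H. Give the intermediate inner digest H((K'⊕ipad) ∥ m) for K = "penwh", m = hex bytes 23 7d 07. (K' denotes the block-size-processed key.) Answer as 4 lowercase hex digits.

79be

Key "penwh" = 70 65 6e 77 68 is exactly B = 5 bytes: K' = 70 65 6e 77 68.
K' ⊕ ipad = 46 53 58 41 5e.
Inner input = 46 53 58 41 5e ∥ 23 7d 07.
Inner hash: even-index sum = 377 mod 256 = 121; odd-index sum = 190 mod 256 = 190 → 79 be.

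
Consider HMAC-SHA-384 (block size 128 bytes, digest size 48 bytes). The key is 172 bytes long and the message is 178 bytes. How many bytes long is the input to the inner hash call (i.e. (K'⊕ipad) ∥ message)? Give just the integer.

Key is 172 > 128 bytes, so it is hashed to 48 bytes then zero-padded to 128: |K'| = 128.
Inner input = (K'⊕ipad) ∥ m → 128 + 178 = 306 bytes.

306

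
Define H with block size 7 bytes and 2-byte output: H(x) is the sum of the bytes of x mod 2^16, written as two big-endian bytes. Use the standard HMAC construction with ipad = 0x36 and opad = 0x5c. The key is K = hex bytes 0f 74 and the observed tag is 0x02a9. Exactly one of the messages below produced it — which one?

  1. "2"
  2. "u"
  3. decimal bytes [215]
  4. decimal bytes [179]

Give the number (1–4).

Key hex bytes 0f 74 is 2 bytes ≤ B = 7; zero-pad to 7 bytes: K' = 0f 74 00 00 00 00 00.
K' ⊕ ipad = 39 42 36 36 36 36 36; K' ⊕ opad = 53 28 5c 5c 5c 5c 5c.
m1: inner = H(39 42 36 36 36 36 36 32) = 01 bb; tag = H(53 28 5c 5c 5c 5c 5c 01 bb) = 0303
m2: inner = H(39 42 36 36 36 36 36 75) = 01 fe; tag = H(53 28 5c 5c 5c 5c 5c 01 fe) = 0346
m3: inner = H(39 42 36 36 36 36 36 d7) = 02 60; tag = H(53 28 5c 5c 5c 5c 5c 02 60) = 02a9 ← matches
m4: inner = H(39 42 36 36 36 36 36 b3) = 02 3c; tag = H(53 28 5c 5c 5c 5c 5c 02 3c) = 0285

3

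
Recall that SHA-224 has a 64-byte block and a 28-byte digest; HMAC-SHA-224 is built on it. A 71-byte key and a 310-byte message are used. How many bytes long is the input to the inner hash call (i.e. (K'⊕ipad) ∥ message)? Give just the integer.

374

Key is 71 > 64 bytes, so it is hashed to 28 bytes then zero-padded to 64: |K'| = 64.
Inner input = (K'⊕ipad) ∥ m → 64 + 310 = 374 bytes.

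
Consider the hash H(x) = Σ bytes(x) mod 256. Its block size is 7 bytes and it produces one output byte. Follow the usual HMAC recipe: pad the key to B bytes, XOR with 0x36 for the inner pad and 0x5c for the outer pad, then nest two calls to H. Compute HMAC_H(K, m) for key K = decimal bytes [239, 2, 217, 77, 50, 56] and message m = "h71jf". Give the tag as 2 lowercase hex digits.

Key decimal bytes [239, 2, 217, 77, 50, 56] = ef 02 d9 4d 32 38 is 6 bytes ≤ B = 7; zero-pad to 7 bytes: K' = ef 02 d9 4d 32 38 00.
K' ⊕ ipad = d9 34 ef 7b 04 0e 36.  K' ⊕ opad = b3 5e 85 11 6e 64 5c.
Inner input = (K'⊕ipad) ∥ m = d9 34 ef 7b 04 0e 36 ∥ 68 37 31 6a 66.
Inner hash: sum = 217+52+239+123+4+14+54+104+55+49+106+102 = 1119; mod 256 = 95 → 5f.
Outer input = (K'⊕opad) ∥ inner = b3 5e 85 11 6e 64 5c ∥ 5f.
Outer hash (tag): sum = 179+94+133+17+110+100+92+95 = 820; mod 256 = 52 → 34.

34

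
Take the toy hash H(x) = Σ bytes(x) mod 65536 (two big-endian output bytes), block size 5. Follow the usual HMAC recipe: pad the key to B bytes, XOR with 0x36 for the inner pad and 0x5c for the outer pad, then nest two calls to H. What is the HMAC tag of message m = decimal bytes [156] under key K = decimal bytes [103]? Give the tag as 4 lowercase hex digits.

0271

Key decimal bytes [103] = 67 is 1 byte ≤ B = 5; zero-pad to 5 bytes: K' = 67 00 00 00 00.
K' ⊕ ipad = 51 36 36 36 36.  K' ⊕ opad = 3b 5c 5c 5c 5c.
Inner input = (K'⊕ipad) ∥ m = 51 36 36 36 36 ∥ 9c.
Inner hash: sum = 81+54+54+54+54+156 = 453 → 01 c5.
Outer input = (K'⊕opad) ∥ inner = 3b 5c 5c 5c 5c ∥ 01 c5.
Outer hash (tag): sum = 59+92+92+92+92+1+197 = 625 → 02 71.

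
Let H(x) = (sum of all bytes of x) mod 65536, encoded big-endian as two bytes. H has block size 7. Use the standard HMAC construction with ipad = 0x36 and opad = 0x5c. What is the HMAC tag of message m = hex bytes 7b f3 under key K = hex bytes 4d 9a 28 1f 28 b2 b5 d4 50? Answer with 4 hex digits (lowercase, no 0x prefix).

Key hex bytes 4d 9a 28 1f 28 b2 b5 d4 50 is 9 bytes > B = 7, so hash it first: H(key) = 03 e1, then zero-pad to 7 bytes: K' = 03 e1 00 00 00 00 00.
K' ⊕ ipad = 35 d7 36 36 36 36 36.  K' ⊕ opad = 5f bd 5c 5c 5c 5c 5c.
Inner input = (K'⊕ipad) ∥ m = 35 d7 36 36 36 36 36 ∥ 7b f3.
Inner hash: sum = 53+215+54+54+54+54+54+123+243 = 904 → 03 88.
Outer input = (K'⊕opad) ∥ inner = 5f bd 5c 5c 5c 5c 5c ∥ 03 88.
Outer hash (tag): sum = 95+189+92+92+92+92+92+3+136 = 883 → 03 73.

0373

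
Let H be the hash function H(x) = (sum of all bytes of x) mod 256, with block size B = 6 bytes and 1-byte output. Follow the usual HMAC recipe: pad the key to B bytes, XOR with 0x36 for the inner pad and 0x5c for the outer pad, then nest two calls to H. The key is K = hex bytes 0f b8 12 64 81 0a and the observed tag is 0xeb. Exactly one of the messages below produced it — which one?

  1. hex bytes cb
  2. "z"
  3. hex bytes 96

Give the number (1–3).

1

Key hex bytes 0f b8 12 64 81 0a is exactly B = 6 bytes: K' = 0f b8 12 64 81 0a.
K' ⊕ ipad = 39 8e 24 52 b7 3c; K' ⊕ opad = 53 e4 4e 38 dd 56.
m1: inner = H(39 8e 24 52 b7 3c cb) = fb; tag = H(53 e4 4e 38 dd 56 fb) = eb ← matches
m2: inner = H(39 8e 24 52 b7 3c 7a) = aa; tag = H(53 e4 4e 38 dd 56 aa) = 9a
m3: inner = H(39 8e 24 52 b7 3c 96) = c6; tag = H(53 e4 4e 38 dd 56 c6) = b6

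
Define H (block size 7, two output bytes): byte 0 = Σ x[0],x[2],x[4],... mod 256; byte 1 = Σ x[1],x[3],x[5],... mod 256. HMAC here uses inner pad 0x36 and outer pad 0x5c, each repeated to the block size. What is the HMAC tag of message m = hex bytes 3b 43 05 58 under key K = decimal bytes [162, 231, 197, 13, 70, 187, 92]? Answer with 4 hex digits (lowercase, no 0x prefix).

Key decimal bytes [162, 231, 197, 13, 70, 187, 92] = a2 e7 c5 0d 46 bb 5c is exactly B = 7 bytes: K' = a2 e7 c5 0d 46 bb 5c.
K' ⊕ ipad = 94 d1 f3 3b 70 8d 6a.  K' ⊕ opad = fe bb 99 51 1a e7 00.
Inner input = (K'⊕ipad) ∥ m = 94 d1 f3 3b 70 8d 6a ∥ 3b 43 05 58.
Inner hash: even-index sum = 764 mod 256 = 252; odd-index sum = 473 mod 256 = 217 → fc d9.
Outer input = (K'⊕opad) ∥ inner = fe bb 99 51 1a e7 00 ∥ fc d9.
Outer hash (tag): even-index sum = 650 mod 256 = 138; odd-index sum = 751 mod 256 = 239 → 8a ef.

8aef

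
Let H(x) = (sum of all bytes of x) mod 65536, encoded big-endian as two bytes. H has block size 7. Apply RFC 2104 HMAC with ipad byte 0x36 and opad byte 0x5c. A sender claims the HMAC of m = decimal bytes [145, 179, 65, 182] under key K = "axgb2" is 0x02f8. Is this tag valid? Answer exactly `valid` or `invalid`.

Key "axgb2" = 61 78 67 62 32 is 5 bytes ≤ B = 7; zero-pad to 7 bytes: K' = 61 78 67 62 32 00 00.
K' ⊕ ipad = 57 4e 51 54 04 36 36; K' ⊕ opad = 3d 24 3b 3e 6e 5c 5c.
Inner hash: sum = 87+78+81+84+4+54+54+145+179+65+182 = 1013 → 03 f5.
Outer hash (recomputed tag): sum = 61+36+59+62+110+92+92+3+245 = 760 → 02 f8.
Recomputed tag = 02f8; claimed = 02f8 → match.

valid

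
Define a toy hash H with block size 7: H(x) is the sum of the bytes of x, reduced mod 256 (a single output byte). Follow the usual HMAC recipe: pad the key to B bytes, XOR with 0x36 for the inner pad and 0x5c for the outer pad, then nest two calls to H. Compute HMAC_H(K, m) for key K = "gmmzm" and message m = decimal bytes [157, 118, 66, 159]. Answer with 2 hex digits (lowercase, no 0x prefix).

Key "gmmzm" = 67 6d 6d 7a 6d is 5 bytes ≤ B = 7; zero-pad to 7 bytes: K' = 67 6d 6d 7a 6d 00 00.
K' ⊕ ipad = 51 5b 5b 4c 5b 36 36.  K' ⊕ opad = 3b 31 31 26 31 5c 5c.
Inner input = (K'⊕ipad) ∥ m = 51 5b 5b 4c 5b 36 36 ∥ 9d 76 42 9f.
Inner hash: sum = 81+91+91+76+91+54+54+157+118+66+159 = 1038; mod 256 = 14 → 0e.
Outer input = (K'⊕opad) ∥ inner = 3b 31 31 26 31 5c 5c ∥ 0e.
Outer hash (tag): sum = 59+49+49+38+49+92+92+14 = 442; mod 256 = 186 → ba.

ba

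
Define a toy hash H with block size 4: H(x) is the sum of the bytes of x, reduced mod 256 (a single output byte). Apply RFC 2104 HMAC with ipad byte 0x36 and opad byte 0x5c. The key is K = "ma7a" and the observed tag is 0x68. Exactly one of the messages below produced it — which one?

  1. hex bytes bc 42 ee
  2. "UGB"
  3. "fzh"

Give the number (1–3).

3

Key "ma7a" = 6d 61 37 61 is exactly B = 4 bytes: K' = 6d 61 37 61.
K' ⊕ ipad = 5b 57 01 57; K' ⊕ opad = 31 3d 6b 3d.
m1: inner = H(5b 57 01 57 bc 42 ee) = f6; tag = H(31 3d 6b 3d f6) = 0c
m2: inner = H(5b 57 01 57 55 47 42) = e8; tag = H(31 3d 6b 3d e8) = fe
m3: inner = H(5b 57 01 57 66 7a 68) = 52; tag = H(31 3d 6b 3d 52) = 68 ← matches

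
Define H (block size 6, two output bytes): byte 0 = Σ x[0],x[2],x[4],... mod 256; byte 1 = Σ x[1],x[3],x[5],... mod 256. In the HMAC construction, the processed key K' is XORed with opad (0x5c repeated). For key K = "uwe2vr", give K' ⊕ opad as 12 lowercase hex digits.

Key "uwe2vr" = 75 77 65 32 76 72 is exactly B = 6 bytes: K' = 75 77 65 32 76 72.
XOR each byte with 0x5c: 75⊕5c=29, 77⊕5c=2b, 65⊕5c=39, 32⊕5c=6e, 76⊕5c=2a, 72⊕5c=2e.

292b396e2a2e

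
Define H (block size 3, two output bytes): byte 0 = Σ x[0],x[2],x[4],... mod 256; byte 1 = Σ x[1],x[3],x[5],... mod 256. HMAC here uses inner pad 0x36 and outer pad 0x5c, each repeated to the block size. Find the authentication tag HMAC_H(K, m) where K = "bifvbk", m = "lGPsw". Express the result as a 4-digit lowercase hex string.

Key "bifvbk" = 62 69 66 76 62 6b is 6 bytes > B = 3, so hash it first: H(key) = 2a 4a, then zero-pad to 3 bytes: K' = 2a 4a 00.
K' ⊕ ipad = 1c 7c 36.  K' ⊕ opad = 76 16 5c.
Inner input = (K'⊕ipad) ∥ m = 1c 7c 36 ∥ 6c 47 50 73 77.
Inner hash: even-index sum = 268 mod 256 = 12; odd-index sum = 431 mod 256 = 175 → 0c af.
Outer input = (K'⊕opad) ∥ inner = 76 16 5c ∥ 0c af.
Outer hash (tag): even-index sum = 385 mod 256 = 129; odd-index sum = 34 mod 256 = 34 → 81 22.

8122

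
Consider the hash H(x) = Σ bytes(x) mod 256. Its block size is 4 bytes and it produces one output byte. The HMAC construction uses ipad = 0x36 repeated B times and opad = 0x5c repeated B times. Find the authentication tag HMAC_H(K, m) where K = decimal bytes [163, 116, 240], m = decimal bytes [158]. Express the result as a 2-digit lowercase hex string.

a0

Key decimal bytes [163, 116, 240] = a3 74 f0 is 3 bytes ≤ B = 4; zero-pad to 4 bytes: K' = a3 74 f0 00.
K' ⊕ ipad = 95 42 c6 36.  K' ⊕ opad = ff 28 ac 5c.
Inner input = (K'⊕ipad) ∥ m = 95 42 c6 36 ∥ 9e.
Inner hash: sum = 149+66+198+54+158 = 625; mod 256 = 113 → 71.
Outer input = (K'⊕opad) ∥ inner = ff 28 ac 5c ∥ 71.
Outer hash (tag): sum = 255+40+172+92+113 = 672; mod 256 = 160 → a0.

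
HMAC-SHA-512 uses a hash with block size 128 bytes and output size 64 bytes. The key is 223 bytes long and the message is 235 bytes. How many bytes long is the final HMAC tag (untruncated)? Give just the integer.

64

The tag is one SHA-512 digest: 64 bytes.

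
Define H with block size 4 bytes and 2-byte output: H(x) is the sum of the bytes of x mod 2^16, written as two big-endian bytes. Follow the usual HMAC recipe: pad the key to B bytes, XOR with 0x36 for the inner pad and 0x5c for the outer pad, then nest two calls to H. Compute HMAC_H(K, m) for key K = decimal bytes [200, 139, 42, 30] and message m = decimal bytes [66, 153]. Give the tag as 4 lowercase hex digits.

02ff

Key decimal bytes [200, 139, 42, 30] = c8 8b 2a 1e is exactly B = 4 bytes: K' = c8 8b 2a 1e.
K' ⊕ ipad = fe bd 1c 28.  K' ⊕ opad = 94 d7 76 42.
Inner input = (K'⊕ipad) ∥ m = fe bd 1c 28 ∥ 42 99.
Inner hash: sum = 254+189+28+40+66+153 = 730 → 02 da.
Outer input = (K'⊕opad) ∥ inner = 94 d7 76 42 ∥ 02 da.
Outer hash (tag): sum = 148+215+118+66+2+218 = 767 → 02 ff.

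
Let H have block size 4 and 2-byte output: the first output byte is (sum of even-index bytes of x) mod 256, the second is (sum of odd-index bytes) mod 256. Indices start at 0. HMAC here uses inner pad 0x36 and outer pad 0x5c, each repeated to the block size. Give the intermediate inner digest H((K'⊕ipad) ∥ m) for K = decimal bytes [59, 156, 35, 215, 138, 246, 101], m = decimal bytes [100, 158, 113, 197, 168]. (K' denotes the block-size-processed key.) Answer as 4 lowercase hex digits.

Key decimal bytes [59, 156, 35, 215, 138, 246, 101] = 3b 9c 23 d7 8a f6 65 is 7 bytes > B = 4, so hash it first: H(key) = 4d 69, then zero-pad to 4 bytes: K' = 4d 69 00 00.
K' ⊕ ipad = 7b 5f 36 36.
Inner input = 7b 5f 36 36 ∥ 64 9e 71 c5 a8.
Inner hash: even-index sum = 558 mod 256 = 46; odd-index sum = 504 mod 256 = 248 → 2e f8.

2ef8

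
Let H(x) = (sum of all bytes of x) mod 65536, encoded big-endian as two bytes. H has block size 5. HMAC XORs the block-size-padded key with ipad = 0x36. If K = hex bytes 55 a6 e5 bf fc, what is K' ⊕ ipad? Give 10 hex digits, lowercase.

Key hex bytes 55 a6 e5 bf fc is exactly B = 5 bytes: K' = 55 a6 e5 bf fc.
XOR each byte with 0x36: 55⊕36=63, a6⊕36=90, e5⊕36=d3, bf⊕36=89, fc⊕36=ca.

6390d389ca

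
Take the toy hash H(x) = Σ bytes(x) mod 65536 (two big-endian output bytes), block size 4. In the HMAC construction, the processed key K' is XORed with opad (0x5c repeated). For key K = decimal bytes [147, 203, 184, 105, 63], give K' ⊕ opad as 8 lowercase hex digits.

5ee25c5c

Key decimal bytes [147, 203, 184, 105, 63] = 93 cb b8 69 3f is 5 bytes > B = 4, so hash it first: H(key) = 02 be, then zero-pad to 4 bytes: K' = 02 be 00 00.
XOR each byte with 0x5c: 02⊕5c=5e, be⊕5c=e2, 00⊕5c=5c, 00⊕5c=5c.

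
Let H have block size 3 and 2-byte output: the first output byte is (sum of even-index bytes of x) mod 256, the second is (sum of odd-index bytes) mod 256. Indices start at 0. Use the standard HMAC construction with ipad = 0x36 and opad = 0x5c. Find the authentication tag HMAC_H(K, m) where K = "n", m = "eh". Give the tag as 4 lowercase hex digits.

2952

Key "n" = 6e is 1 byte ≤ B = 3; zero-pad to 3 bytes: K' = 6e 00 00.
K' ⊕ ipad = 58 36 36.  K' ⊕ opad = 32 5c 5c.
Inner input = (K'⊕ipad) ∥ m = 58 36 36 ∥ 65 68.
Inner hash: even-index sum = 246 mod 256 = 246; odd-index sum = 155 mod 256 = 155 → f6 9b.
Outer input = (K'⊕opad) ∥ inner = 32 5c 5c ∥ f6 9b.
Outer hash (tag): even-index sum = 297 mod 256 = 41; odd-index sum = 338 mod 256 = 82 → 29 52.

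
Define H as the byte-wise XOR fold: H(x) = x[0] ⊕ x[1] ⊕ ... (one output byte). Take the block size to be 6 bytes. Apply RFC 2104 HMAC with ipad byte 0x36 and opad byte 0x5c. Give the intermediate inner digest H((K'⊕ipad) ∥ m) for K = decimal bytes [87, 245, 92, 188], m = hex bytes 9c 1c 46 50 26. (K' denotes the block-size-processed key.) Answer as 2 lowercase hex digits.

Key decimal bytes [87, 245, 92, 188] = 57 f5 5c bc is 4 bytes ≤ B = 6; zero-pad to 6 bytes: K' = 57 f5 5c bc 00 00.
K' ⊕ ipad = 61 c3 6a 8a 36 36.
Inner input = 61 c3 6a 8a 36 36 ∥ 9c 1c 46 50 26.
Inner hash: XOR 61⊕c3⊕6a⊕8a⊕36⊕36⊕9c⊕1c⊕46⊕50⊕26 = f2.

f2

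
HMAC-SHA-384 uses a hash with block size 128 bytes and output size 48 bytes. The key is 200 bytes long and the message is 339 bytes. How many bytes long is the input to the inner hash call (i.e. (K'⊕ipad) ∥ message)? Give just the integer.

Key is 200 > 128 bytes, so it is hashed to 48 bytes then zero-padded to 128: |K'| = 128.
Inner input = (K'⊕ipad) ∥ m → 128 + 339 = 467 bytes.

467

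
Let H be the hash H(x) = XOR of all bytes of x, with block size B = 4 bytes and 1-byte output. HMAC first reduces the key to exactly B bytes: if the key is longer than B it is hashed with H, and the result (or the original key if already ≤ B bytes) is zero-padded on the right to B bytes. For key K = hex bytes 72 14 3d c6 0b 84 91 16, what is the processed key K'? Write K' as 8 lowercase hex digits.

95000000

|K| = 8 > B = 4, so first hash the key.
H(K): XOR 72⊕14⊕3d⊕c6⊕0b⊕84⊕91⊕16 = 95.
Zero-pad H(K) = 95 to 4 bytes: K' = 95 00 00 00.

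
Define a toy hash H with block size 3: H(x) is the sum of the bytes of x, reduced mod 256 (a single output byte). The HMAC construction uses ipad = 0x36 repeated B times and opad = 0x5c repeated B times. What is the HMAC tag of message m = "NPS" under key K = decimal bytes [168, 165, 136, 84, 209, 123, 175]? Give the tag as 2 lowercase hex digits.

Key decimal bytes [168, 165, 136, 84, 209, 123, 175] = a8 a5 88 54 d1 7b af is 7 bytes > B = 3, so hash it first: H(key) = 24, then zero-pad to 3 bytes: K' = 24 00 00.
K' ⊕ ipad = 12 36 36.  K' ⊕ opad = 78 5c 5c.
Inner input = (K'⊕ipad) ∥ m = 12 36 36 ∥ 4e 50 53.
Inner hash: sum = 18+54+54+78+80+83 = 367; mod 256 = 111 → 6f.
Outer input = (K'⊕opad) ∥ inner = 78 5c 5c ∥ 6f.
Outer hash (tag): sum = 120+92+92+111 = 415; mod 256 = 159 → 9f.

9f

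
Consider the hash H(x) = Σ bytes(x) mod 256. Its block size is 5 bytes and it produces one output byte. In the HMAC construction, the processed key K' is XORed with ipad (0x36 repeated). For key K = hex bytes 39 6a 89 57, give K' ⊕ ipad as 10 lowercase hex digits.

0f5cbf6136

Key hex bytes 39 6a 89 57 is 4 bytes ≤ B = 5; zero-pad to 5 bytes: K' = 39 6a 89 57 00.
XOR each byte with 0x36: 39⊕36=0f, 6a⊕36=5c, 89⊕36=bf, 57⊕36=61, 00⊕36=36.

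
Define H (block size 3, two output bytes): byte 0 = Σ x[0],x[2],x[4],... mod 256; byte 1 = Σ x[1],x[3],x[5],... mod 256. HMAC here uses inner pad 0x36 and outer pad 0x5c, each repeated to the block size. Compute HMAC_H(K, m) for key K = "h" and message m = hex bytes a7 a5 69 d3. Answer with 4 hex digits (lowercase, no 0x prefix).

d668

Key "h" = 68 is 1 byte ≤ B = 3; zero-pad to 3 bytes: K' = 68 00 00.
K' ⊕ ipad = 5e 36 36.  K' ⊕ opad = 34 5c 5c.
Inner input = (K'⊕ipad) ∥ m = 5e 36 36 ∥ a7 a5 69 d3.
Inner hash: even-index sum = 524 mod 256 = 12; odd-index sum = 326 mod 256 = 70 → 0c 46.
Outer input = (K'⊕opad) ∥ inner = 34 5c 5c ∥ 0c 46.
Outer hash (tag): even-index sum = 214 mod 256 = 214; odd-index sum = 104 mod 256 = 104 → d6 68.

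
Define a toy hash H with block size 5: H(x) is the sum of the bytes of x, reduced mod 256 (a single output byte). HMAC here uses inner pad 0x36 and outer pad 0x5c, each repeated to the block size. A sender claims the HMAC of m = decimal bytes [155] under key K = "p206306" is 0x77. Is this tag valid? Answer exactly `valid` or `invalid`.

Key "p206306" = 70 32 30 36 33 30 36 is 7 bytes > B = 5, so hash it first: H(key) = a1, then zero-pad to 5 bytes: K' = a1 00 00 00 00.
K' ⊕ ipad = 97 36 36 36 36; K' ⊕ opad = fd 5c 5c 5c 5c.
Inner hash: sum = 151+54+54+54+54+155 = 522; mod 256 = 10 → 0a.
Outer hash (recomputed tag): sum = 253+92+92+92+92+10 = 631; mod 256 = 119 → 77.
Recomputed tag = 77; claimed = 77 → match.

valid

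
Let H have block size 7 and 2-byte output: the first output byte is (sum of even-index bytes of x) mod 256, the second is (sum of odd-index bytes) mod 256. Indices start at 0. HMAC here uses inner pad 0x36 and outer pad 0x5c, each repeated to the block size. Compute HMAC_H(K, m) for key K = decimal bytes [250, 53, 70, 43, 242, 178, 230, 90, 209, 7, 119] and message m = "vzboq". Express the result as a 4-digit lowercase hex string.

Key decimal bytes [250, 53, 70, 43, 242, 178, 230, 90, 209, 7, 119] = fa 35 46 2b f2 b2 e6 5a d1 07 77 is 11 bytes > B = 7, so hash it first: H(key) = 60 73, then zero-pad to 7 bytes: K' = 60 73 00 00 00 00 00.
K' ⊕ ipad = 56 45 36 36 36 36 36.  K' ⊕ opad = 3c 2f 5c 5c 5c 5c 5c.
Inner input = (K'⊕ipad) ∥ m = 56 45 36 36 36 36 36 ∥ 76 7a 62 6f 71.
Inner hash: even-index sum = 481 mod 256 = 225; odd-index sum = 506 mod 256 = 250 → e1 fa.
Outer input = (K'⊕opad) ∥ inner = 3c 2f 5c 5c 5c 5c 5c ∥ e1 fa.
Outer hash (tag): even-index sum = 586 mod 256 = 74; odd-index sum = 456 mod 256 = 200 → 4a c8.

4ac8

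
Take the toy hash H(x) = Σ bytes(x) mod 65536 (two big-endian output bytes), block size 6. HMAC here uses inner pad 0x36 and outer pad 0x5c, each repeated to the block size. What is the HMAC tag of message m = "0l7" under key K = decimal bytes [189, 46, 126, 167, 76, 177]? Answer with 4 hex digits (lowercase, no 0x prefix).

03c0

Key decimal bytes [189, 46, 126, 167, 76, 177] = bd 2e 7e a7 4c b1 is exactly B = 6 bytes: K' = bd 2e 7e a7 4c b1.
K' ⊕ ipad = 8b 18 48 91 7a 87.  K' ⊕ opad = e1 72 22 fb 10 ed.
Inner input = (K'⊕ipad) ∥ m = 8b 18 48 91 7a 87 ∥ 30 6c 37.
Inner hash: sum = 139+24+72+145+122+135+48+108+55 = 848 → 03 50.
Outer input = (K'⊕opad) ∥ inner = e1 72 22 fb 10 ed ∥ 03 50.
Outer hash (tag): sum = 225+114+34+251+16+237+3+80 = 960 → 03 c0.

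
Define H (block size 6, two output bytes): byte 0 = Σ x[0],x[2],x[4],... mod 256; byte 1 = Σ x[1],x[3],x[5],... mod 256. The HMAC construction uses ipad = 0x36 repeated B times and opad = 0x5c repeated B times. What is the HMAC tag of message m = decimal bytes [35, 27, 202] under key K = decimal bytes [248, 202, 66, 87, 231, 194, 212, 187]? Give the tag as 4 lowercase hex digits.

Key decimal bytes [248, 202, 66, 87, 231, 194, 212, 187] = f8 ca 42 57 e7 c2 d4 bb is 8 bytes > B = 6, so hash it first: H(key) = f5 9e, then zero-pad to 6 bytes: K' = f5 9e 00 00 00 00.
K' ⊕ ipad = c3 a8 36 36 36 36.  K' ⊕ opad = a9 c2 5c 5c 5c 5c.
Inner input = (K'⊕ipad) ∥ m = c3 a8 36 36 36 36 ∥ 23 1b ca.
Inner hash: even-index sum = 540 mod 256 = 28; odd-index sum = 303 mod 256 = 47 → 1c 2f.
Outer input = (K'⊕opad) ∥ inner = a9 c2 5c 5c 5c 5c ∥ 1c 2f.
Outer hash (tag): even-index sum = 381 mod 256 = 125; odd-index sum = 425 mod 256 = 169 → 7d a9.

7da9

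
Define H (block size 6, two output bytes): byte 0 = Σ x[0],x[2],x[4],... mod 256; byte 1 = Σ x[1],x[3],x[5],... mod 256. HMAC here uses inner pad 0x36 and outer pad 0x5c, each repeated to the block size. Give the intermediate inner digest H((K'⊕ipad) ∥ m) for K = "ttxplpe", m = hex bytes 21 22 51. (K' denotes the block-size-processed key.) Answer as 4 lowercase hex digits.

69f0

Key "ttxplpe" = 74 74 78 70 6c 70 65 is 7 bytes > B = 6, so hash it first: H(key) = bd 54, then zero-pad to 6 bytes: K' = bd 54 00 00 00 00.
K' ⊕ ipad = 8b 62 36 36 36 36.
Inner input = 8b 62 36 36 36 36 ∥ 21 22 51.
Inner hash: even-index sum = 361 mod 256 = 105; odd-index sum = 240 mod 256 = 240 → 69 f0.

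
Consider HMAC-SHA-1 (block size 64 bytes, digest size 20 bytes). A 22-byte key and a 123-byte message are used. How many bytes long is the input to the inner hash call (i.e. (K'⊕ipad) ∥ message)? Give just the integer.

Key is 22 ≤ 64 bytes, zero-padded: |K'| = 64.
Inner input = (K'⊕ipad) ∥ m → 64 + 123 = 187 bytes.

187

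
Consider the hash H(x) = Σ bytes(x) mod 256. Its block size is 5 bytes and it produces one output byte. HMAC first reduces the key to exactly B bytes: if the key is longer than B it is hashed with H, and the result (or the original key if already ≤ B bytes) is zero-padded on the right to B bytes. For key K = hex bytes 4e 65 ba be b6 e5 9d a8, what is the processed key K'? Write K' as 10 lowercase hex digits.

|K| = 8 > B = 5, so first hash the key.
H(K): sum = 78+101+186+190+182+229+157+168 = 1291; mod 256 = 11 → 0b.
Zero-pad H(K) = 0b to 5 bytes: K' = 0b 00 00 00 00.

0b00000000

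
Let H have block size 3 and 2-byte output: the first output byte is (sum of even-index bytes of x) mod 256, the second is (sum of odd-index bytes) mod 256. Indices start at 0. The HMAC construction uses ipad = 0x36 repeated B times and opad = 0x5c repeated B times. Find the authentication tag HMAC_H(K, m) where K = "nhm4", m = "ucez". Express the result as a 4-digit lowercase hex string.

67c0

Key "nhm4" = 6e 68 6d 34 is 4 bytes > B = 3, so hash it first: H(key) = db 9c, then zero-pad to 3 bytes: K' = db 9c 00.
K' ⊕ ipad = ed aa 36.  K' ⊕ opad = 87 c0 5c.
Inner input = (K'⊕ipad) ∥ m = ed aa 36 ∥ 75 63 65 7a.
Inner hash: even-index sum = 512 mod 256 = 0; odd-index sum = 388 mod 256 = 132 → 00 84.
Outer input = (K'⊕opad) ∥ inner = 87 c0 5c ∥ 00 84.
Outer hash (tag): even-index sum = 359 mod 256 = 103; odd-index sum = 192 mod 256 = 192 → 67 c0.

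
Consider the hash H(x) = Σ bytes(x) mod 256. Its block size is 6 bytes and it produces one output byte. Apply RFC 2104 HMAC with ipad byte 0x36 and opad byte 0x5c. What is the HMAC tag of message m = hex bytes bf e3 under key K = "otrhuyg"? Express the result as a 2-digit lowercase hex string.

ee

Key "otrhuyg" = 6f 74 72 68 75 79 67 is 7 bytes > B = 6, so hash it first: H(key) = 12, then zero-pad to 6 bytes: K' = 12 00 00 00 00 00.
K' ⊕ ipad = 24 36 36 36 36 36.  K' ⊕ opad = 4e 5c 5c 5c 5c 5c.
Inner input = (K'⊕ipad) ∥ m = 24 36 36 36 36 36 ∥ bf e3.
Inner hash: sum = 36+54+54+54+54+54+191+227 = 724; mod 256 = 212 → d4.
Outer input = (K'⊕opad) ∥ inner = 4e 5c 5c 5c 5c 5c ∥ d4.
Outer hash (tag): sum = 78+92+92+92+92+92+212 = 750; mod 256 = 238 → ee.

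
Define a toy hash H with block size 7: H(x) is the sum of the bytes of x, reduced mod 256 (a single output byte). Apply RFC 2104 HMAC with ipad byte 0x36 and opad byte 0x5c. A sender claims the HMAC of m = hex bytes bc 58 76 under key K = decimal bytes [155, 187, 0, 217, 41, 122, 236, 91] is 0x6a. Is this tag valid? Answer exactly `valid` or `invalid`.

Key decimal bytes [155, 187, 0, 217, 41, 122, 236, 91] = 9b bb 00 d9 29 7a ec 5b is 8 bytes > B = 7, so hash it first: H(key) = 19, then zero-pad to 7 bytes: K' = 19 00 00 00 00 00 00.
K' ⊕ ipad = 2f 36 36 36 36 36 36; K' ⊕ opad = 45 5c 5c 5c 5c 5c 5c.
Inner hash: sum = 47+54+54+54+54+54+54+188+88+118 = 765; mod 256 = 253 → fd.
Outer hash (recomputed tag): sum = 69+92+92+92+92+92+92+253 = 874; mod 256 = 106 → 6a.
Recomputed tag = 6a; claimed = 6a → match.

valid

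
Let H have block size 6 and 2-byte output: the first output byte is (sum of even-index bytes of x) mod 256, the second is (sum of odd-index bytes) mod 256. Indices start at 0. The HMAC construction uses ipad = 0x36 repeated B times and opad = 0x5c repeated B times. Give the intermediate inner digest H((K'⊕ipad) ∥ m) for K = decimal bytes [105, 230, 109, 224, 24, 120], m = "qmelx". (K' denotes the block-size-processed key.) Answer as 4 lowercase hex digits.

Key decimal bytes [105, 230, 109, 224, 24, 120] = 69 e6 6d e0 18 78 is exactly B = 6 bytes: K' = 69 e6 6d e0 18 78.
K' ⊕ ipad = 5f d0 5b d6 2e 4e.
Inner input = 5f d0 5b d6 2e 4e ∥ 71 6d 65 6c 78.
Inner hash: even-index sum = 566 mod 256 = 54; odd-index sum = 717 mod 256 = 205 → 36 cd.

36cd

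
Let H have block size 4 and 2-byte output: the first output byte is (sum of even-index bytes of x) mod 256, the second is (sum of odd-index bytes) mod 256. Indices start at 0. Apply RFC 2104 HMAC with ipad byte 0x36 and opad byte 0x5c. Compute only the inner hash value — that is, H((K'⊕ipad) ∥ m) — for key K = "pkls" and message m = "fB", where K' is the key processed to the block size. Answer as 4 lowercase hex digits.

06e4

Key "pkls" = 70 6b 6c 73 is exactly B = 4 bytes: K' = 70 6b 6c 73.
K' ⊕ ipad = 46 5d 5a 45.
Inner input = 46 5d 5a 45 ∥ 66 42.
Inner hash: even-index sum = 262 mod 256 = 6; odd-index sum = 228 mod 256 = 228 → 06 e4.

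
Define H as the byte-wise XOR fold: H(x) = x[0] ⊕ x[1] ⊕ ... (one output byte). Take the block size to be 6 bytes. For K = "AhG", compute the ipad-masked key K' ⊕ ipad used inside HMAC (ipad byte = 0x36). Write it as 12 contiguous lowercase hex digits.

775e71363636

Key "AhG" = 41 68 47 is 3 bytes ≤ B = 6; zero-pad to 6 bytes: K' = 41 68 47 00 00 00.
XOR each byte with 0x36: 41⊕36=77, 68⊕36=5e, 47⊕36=71, 00⊕36=36, 00⊕36=36, 00⊕36=36.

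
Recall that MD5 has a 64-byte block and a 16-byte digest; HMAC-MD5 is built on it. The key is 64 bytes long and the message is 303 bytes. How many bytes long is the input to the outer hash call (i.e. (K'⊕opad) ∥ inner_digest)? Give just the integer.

Key is 64 ≤ 64 bytes, zero-padded: |K'| = 64.
Outer input = (K'⊕opad) ∥ H(inner) → 64 + 16 = 80 bytes.

80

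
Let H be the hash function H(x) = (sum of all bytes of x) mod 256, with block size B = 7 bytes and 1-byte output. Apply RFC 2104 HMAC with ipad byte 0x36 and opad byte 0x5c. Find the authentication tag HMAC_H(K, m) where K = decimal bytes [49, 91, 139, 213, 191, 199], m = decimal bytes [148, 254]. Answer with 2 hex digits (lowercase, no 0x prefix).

Key decimal bytes [49, 91, 139, 213, 191, 199] = 31 5b 8b d5 bf c7 is 6 bytes ≤ B = 7; zero-pad to 7 bytes: K' = 31 5b 8b d5 bf c7 00.
K' ⊕ ipad = 07 6d bd e3 89 f1 36.  K' ⊕ opad = 6d 07 d7 89 e3 9b 5c.
Inner input = (K'⊕ipad) ∥ m = 07 6d bd e3 89 f1 36 ∥ 94 fe.
Inner hash: sum = 7+109+189+227+137+241+54+148+254 = 1366; mod 256 = 86 → 56.
Outer input = (K'⊕opad) ∥ inner = 6d 07 d7 89 e3 9b 5c ∥ 56.
Outer hash (tag): sum = 109+7+215+137+227+155+92+86 = 1028; mod 256 = 4 → 04.

04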